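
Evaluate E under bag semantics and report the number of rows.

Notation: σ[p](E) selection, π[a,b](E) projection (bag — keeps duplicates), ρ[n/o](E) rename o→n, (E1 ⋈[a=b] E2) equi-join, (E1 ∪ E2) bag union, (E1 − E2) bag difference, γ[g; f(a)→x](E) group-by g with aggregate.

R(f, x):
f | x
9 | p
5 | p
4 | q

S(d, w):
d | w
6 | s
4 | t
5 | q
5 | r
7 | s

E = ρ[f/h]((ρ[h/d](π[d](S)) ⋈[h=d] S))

Subexpression sizes:
  S → 5
  π[d](S) → 5
  ρ[h/d](π[d](S)) → 5
  S → 5
  (ρ[h/d](π[d](S)) ⋈[h=d] S) → 7
  ρ[f/h]((ρ[h/d](π[d](S)) ⋈[h=d] S)) → 7

|E| = 7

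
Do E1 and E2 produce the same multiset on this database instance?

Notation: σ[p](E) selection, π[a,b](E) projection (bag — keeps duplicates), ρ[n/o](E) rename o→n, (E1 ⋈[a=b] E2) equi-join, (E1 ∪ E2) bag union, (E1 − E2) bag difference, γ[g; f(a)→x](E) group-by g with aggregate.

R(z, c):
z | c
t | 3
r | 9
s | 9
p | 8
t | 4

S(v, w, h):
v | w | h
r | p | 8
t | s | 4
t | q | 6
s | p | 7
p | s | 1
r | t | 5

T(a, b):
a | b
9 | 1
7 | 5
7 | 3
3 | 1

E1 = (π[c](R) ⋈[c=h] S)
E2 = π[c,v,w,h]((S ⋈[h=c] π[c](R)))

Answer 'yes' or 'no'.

E1 subexpression sizes:
  R → 5
  π[c](R) → 5
  S → 6
  (π[c](R) ⋈[c=h] S) → 2
E2 subexpression sizes:
  S → 6
  R → 5
  π[c](R) → 5
  (S ⋈[h=c] π[c](R)) → 2
  π[c,v,w,h]((S ⋈[h=c] π[c](R))) → 2

E1 and E2 produce the same multiset:
c | v | w | h
4 | t | s | 4
8 | r | p | 8

yes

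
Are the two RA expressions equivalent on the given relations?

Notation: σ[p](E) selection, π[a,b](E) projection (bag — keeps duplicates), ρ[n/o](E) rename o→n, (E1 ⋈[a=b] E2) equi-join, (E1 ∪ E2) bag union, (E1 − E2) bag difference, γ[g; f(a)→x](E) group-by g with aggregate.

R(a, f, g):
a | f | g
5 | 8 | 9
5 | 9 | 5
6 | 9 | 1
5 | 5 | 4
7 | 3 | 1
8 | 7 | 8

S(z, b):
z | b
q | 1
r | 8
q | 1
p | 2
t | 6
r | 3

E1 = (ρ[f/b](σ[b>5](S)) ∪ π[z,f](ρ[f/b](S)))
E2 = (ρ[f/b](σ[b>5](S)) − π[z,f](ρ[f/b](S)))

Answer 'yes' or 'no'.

E1 per-node cardinality:
  S → 6
  σ[b>5](S) → 2
  ρ[f/b](σ[b>5](S)) → 2
  S → 6
  ρ[f/b](S) → 6
  π[z,f](ρ[f/b](S)) → 6
  (ρ[f/b](σ[b>5](S)) ∪ π[z,f](ρ[f/b](S))) → 8
E2 per-node cardinality:
  S → 6
  σ[b>5](S) → 2
  ρ[f/b](σ[b>5](S)) → 2
  S → 6
  ρ[f/b](S) → 6
  π[z,f](ρ[f/b](S)) → 6
  (ρ[f/b](σ[b>5](S)) − π[z,f](ρ[f/b](S))) → 0

E1 result:
z | f
p | 2
q | 1
q | 1
r | 3
r | 8
r | 8
t | 6
t | 6
E2 result:
z | f
(0 rows)
Witness: ('t', 6) appears 2× in E1 but 0× in E2.

no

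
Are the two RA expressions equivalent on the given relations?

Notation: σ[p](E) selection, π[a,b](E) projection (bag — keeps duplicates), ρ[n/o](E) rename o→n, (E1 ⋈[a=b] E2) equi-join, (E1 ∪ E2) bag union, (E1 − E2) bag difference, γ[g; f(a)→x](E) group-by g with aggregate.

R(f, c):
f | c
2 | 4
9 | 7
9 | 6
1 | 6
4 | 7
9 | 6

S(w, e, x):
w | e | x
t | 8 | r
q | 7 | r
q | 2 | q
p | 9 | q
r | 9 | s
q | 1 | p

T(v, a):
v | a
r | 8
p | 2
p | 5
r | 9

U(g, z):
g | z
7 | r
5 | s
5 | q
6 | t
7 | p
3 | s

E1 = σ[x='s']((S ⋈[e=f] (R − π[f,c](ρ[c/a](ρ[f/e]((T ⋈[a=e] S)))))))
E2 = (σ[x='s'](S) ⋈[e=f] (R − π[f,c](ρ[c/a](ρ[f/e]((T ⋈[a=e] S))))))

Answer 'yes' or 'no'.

E1 stepwise |·|:
  S → 6
  R → 6
  T → 4
  S → 6
  (T ⋈[a=e] S) → 4
  ρ[f/e]((T ⋈[a=e] S)) → 4
  ρ[c/a](ρ[f/e]((T ⋈[a=e] S))) → 4
  π[f,c](ρ[c/a](ρ[f/e]((T ⋈[a=e] S)))) → 4
  (R − π[f,c](ρ[c/a](ρ[f/e]((T ⋈[a=e] S))))) → 6
  (S ⋈[e=f] (R − π[f,c](ρ[c/a](ρ[f/e]((T ⋈[a=e] S)))))) → 8
  σ[x='s']((S ⋈[e=f] (R − π[f,c](ρ[c/a](ρ[f/e]((T ⋈[a=e] S))))))) → 3
E2 stepwise |·|:
  S → 6
  σ[x='s'](S) → 1
  R → 6
  T → 4
  S → 6
  (T ⋈[a=e] S) → 4
  ρ[f/e]((T ⋈[a=e] S)) → 4
  ρ[c/a](ρ[f/e]((T ⋈[a=e] S))) → 4
  π[f,c](ρ[c/a](ρ[f/e]((T ⋈[a=e] S)))) → 4
  (R − π[f,c](ρ[c/a](ρ[f/e]((T ⋈[a=e] S))))) → 6
  (σ[x='s'](S) ⋈[e=f] (R − π[f,c](ρ[c/a](ρ[f/e]((T ⋈[a=e] S)))))) → 3

E1 and E2 produce the same multiset:
w | e | x | f | c
r | 9 | s | 9 | 6
r | 9 | s | 9 | 6
r | 9 | s | 9 | 7

yes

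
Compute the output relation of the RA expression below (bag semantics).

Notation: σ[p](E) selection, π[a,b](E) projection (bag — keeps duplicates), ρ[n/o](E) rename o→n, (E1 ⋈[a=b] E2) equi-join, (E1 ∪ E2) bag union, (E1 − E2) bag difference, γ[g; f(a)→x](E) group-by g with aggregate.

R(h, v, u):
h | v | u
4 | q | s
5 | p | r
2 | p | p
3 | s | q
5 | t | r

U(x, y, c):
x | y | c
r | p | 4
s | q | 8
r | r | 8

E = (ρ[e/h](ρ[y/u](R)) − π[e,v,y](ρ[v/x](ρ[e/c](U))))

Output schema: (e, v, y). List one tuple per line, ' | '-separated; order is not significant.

Subexpression sizes:
  R → 5
  ρ[y/u](R) → 5
  ρ[e/h](ρ[y/u](R)) → 5
  U → 3
  ρ[e/c](U) → 3
  ρ[v/x](ρ[e/c](U)) → 3
  π[e,v,y](ρ[v/x](ρ[e/c](U))) → 3
  (ρ[e/h](ρ[y/u](R)) − π[e,v,y](ρ[v/x](ρ[e/c](U)))) → 5

== RESULT ==
e | v | y
2 | p | p
3 | s | q
4 | q | s
5 | p | r
5 | t | r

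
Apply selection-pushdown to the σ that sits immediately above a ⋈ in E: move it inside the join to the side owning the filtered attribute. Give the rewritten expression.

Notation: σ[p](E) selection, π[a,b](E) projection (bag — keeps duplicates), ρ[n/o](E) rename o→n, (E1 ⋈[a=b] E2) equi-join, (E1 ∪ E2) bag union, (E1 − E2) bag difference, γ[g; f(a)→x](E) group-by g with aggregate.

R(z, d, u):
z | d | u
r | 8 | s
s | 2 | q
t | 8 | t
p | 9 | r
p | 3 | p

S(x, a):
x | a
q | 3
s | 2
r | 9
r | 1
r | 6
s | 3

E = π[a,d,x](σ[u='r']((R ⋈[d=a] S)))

σ filters on u, owned by the left side.
E' = π[a,d,x]((σ[u='r'](R) ⋈[d=a] S))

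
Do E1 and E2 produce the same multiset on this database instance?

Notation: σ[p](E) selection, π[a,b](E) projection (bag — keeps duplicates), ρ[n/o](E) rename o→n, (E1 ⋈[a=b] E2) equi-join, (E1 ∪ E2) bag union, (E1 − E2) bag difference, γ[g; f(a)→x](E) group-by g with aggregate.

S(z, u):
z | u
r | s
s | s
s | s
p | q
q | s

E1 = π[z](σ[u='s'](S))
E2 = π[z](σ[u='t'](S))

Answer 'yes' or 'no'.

E1 stepwise |·|:
  S → 5
  σ[u='s'](S) → 4
  π[z](σ[u='s'](S)) → 4
E2 stepwise |·|:
  S → 5
  σ[u='t'](S) → 0
  π[z](σ[u='t'](S)) → 0

E1 result:
z
q
r
s
s
E2 result:
z
(0 rows)
Witness: ('q',) appears 1× in E1 but 0× in E2.

no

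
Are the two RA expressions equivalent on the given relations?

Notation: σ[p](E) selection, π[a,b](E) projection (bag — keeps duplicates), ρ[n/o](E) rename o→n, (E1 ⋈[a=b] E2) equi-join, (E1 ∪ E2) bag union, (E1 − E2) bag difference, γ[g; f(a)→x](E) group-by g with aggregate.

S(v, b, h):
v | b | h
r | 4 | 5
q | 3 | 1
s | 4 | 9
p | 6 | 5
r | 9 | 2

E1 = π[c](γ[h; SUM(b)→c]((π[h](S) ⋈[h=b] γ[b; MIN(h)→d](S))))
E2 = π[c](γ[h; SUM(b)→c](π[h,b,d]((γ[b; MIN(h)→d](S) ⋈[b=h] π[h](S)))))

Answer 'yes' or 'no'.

E1 subexpression sizes:
  S → 5
  π[h](S) → 5
  S → 5
  γ[b; MIN(h)→d](S) → 4
  (π[h](S) ⋈[h=b] γ[b; MIN(h)→d](S)) → 1
  γ[h; SUM(b)→c]((π[h](S) ⋈[h=b] γ[b; MIN(h)→d](S))) → 1
  π[c](γ[h; SUM(b)→c]((π[h](S) ⋈[h=b] γ[b; MIN(h)→d](S)))) → 1
E2 subexpression sizes:
  S → 5
  γ[b; MIN(h)→d](S) → 4
  S → 5
  π[h](S) → 5
  (γ[b; MIN(h)→d](S) ⋈[b=h] π[h](S)) → 1
  π[h,b,d]((γ[b; MIN(h)→d](S) ⋈[b=h] π[h](S))) → 1
  γ[h; SUM(b)→c](π[h,b,d]((γ[b; MIN(h)→d](S) ⋈[b=h] π[h](S)))) → 1
  π[c](γ[h; SUM(b)→c](π[h,b,d]((γ[b; MIN(h)→d](S) ⋈[b=h] π[h](S))))) → 1

E1 and E2 produce the same multiset:
c
9

yes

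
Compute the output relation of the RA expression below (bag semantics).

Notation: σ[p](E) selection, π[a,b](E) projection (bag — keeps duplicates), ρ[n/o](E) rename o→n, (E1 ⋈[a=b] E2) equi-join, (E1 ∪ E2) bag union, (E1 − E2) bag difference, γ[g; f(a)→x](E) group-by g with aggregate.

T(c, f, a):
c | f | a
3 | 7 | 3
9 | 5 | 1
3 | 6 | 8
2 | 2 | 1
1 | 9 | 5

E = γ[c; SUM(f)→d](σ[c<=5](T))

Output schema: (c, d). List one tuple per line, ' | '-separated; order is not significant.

Subexpression sizes:
  T → 5
  σ[c<=5](T) → 4
  γ[c; SUM(f)→d](σ[c<=5](T)) → 3

== RESULT ==
c | d
1 | 9
2 | 2
3 | 13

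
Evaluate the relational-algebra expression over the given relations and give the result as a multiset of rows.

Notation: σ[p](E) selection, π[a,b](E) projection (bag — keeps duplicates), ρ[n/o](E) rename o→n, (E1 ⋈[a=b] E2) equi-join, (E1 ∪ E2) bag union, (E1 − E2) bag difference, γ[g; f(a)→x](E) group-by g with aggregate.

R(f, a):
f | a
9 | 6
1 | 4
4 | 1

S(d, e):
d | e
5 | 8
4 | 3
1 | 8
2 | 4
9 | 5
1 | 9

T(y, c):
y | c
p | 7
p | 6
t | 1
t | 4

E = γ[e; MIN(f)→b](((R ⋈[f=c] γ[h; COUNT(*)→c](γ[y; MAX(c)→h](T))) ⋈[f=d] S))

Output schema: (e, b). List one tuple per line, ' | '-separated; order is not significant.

Stepwise |·|:
  R → 3
  T → 4
  γ[y; MAX(c)→h](T) → 2
  γ[h; COUNT(*)→c](γ[y; MAX(c)→h](T)) → 2
  (R ⋈[f=c] γ[h; COUNT(*)→c](γ[y; MAX(c)→h](T))) → 2
  S → 6
  ((R ⋈[f=c] γ[h; COUNT(*)→c](γ[y; MAX(c)→h](T))) ⋈[f=d] S) → 4
  γ[e; MIN(f)→b](((R ⋈[f=c] γ[h; COUNT(*)→c](γ[y; MAX(c)→h](T))) ⋈[f=d] S)) → 2

== RESULT ==
e | b
8 | 1
9 | 1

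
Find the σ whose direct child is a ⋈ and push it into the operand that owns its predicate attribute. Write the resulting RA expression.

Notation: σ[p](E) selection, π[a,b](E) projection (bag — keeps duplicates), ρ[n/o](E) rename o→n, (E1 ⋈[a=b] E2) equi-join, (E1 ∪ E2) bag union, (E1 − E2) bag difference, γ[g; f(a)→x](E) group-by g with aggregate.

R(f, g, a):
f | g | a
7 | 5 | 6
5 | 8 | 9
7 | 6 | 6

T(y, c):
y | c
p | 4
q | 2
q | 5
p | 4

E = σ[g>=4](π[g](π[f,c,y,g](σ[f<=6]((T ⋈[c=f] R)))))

σ filters on f, owned by the right side.
E' = σ[g>=4](π[g](π[f,c,y,g]((T ⋈[c=f] σ[f<=6](R)))))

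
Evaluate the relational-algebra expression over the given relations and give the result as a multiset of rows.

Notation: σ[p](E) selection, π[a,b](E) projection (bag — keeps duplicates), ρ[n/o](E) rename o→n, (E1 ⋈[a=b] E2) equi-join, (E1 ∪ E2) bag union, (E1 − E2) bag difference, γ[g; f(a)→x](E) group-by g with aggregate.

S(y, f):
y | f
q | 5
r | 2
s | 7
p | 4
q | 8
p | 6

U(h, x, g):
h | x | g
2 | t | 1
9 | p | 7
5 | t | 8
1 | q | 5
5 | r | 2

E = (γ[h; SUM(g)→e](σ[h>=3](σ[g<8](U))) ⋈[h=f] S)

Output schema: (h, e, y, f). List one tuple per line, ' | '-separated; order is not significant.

Stepwise |·|:
  U → 5
  σ[g<8](U) → 4
  σ[h>=3](σ[g<8](U)) → 2
  γ[h; SUM(g)→e](σ[h>=3](σ[g<8](U))) → 2
  S → 6
  (γ[h; SUM(g)→e](σ[h>=3](σ[g<8](U))) ⋈[h=f] S) → 1

== RESULT ==
h | e | y | f
5 | 2 | q | 5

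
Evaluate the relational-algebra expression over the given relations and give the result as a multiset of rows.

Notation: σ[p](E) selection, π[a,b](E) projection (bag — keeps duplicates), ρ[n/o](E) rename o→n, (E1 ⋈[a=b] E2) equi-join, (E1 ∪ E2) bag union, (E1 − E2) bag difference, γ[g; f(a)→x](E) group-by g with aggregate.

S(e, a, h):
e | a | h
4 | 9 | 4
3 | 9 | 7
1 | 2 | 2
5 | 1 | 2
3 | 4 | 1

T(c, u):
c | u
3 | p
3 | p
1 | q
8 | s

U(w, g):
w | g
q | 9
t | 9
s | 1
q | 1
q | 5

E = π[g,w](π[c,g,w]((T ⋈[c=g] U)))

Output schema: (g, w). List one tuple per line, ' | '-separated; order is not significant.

Per-node cardinality:
  T → 4
  U → 5
  (T ⋈[c=g] U) → 2
  π[c,g,w]((T ⋈[c=g] U)) → 2
  π[g,w](π[c,g,w]((T ⋈[c=g] U))) → 2

== RESULT ==
g | w
1 | q
1 | s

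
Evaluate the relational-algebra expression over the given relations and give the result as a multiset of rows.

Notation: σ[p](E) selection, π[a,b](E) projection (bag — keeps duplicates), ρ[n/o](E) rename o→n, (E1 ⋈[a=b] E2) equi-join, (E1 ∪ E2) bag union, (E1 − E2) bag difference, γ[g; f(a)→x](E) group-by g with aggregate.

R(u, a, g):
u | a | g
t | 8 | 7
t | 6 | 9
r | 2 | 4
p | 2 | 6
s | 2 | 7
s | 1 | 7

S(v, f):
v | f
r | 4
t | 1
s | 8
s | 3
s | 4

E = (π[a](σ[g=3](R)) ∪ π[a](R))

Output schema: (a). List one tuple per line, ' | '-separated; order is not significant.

Subexpression sizes:
  R → 6
  σ[g=3](R) → 0
  π[a](σ[g=3](R)) → 0
  R → 6
  π[a](R) → 6
  (π[a](σ[g=3](R)) ∪ π[a](R)) → 6

== RESULT ==
a
1
2
2
2
6
8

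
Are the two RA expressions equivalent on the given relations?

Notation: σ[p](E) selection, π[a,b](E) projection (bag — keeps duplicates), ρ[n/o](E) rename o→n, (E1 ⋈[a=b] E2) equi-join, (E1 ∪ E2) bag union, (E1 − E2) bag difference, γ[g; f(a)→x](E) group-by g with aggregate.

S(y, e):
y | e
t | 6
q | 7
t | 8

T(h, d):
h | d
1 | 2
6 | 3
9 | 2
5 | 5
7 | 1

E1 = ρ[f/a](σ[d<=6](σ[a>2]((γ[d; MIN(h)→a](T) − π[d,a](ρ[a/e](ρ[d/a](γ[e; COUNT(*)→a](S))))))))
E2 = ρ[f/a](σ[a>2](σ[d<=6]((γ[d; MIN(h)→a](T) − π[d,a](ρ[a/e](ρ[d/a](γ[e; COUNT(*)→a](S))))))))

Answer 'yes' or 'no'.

E1 per-node cardinality:
  T → 5
  γ[d; MIN(h)→a](T) → 4
  S → 3
  γ[e; COUNT(*)→a](S) → 3
  ρ[d/a](γ[e; COUNT(*)→a](S)) → 3
  ρ[a/e](ρ[d/a](γ[e; COUNT(*)→a](S))) → 3
  π[d,a](ρ[a/e](ρ[d/a](γ[e; COUNT(*)→a](S)))) → 3
  (γ[d; MIN(h)→a](T) − π[d,a](ρ[a/e](ρ[d/a](γ[e; COUNT(*)→a](S))))) → 3
  σ[a>2]((γ[d; MIN(h)→a](T) − π[d,a](ρ[a/e](ρ[d/a](γ[e; COUNT(*)→a](S)))))) → 2
  σ[d<=6](σ[a>2]((γ[d; MIN(h)→a](T) − π[d,a](ρ[a/e](ρ[d/a](γ[e; COUNT(*)→a](S))))))) → 2
  ρ[f/a](σ[d<=6](σ[a>2]((γ[d; MIN(h)→a](T) − π[d,a](ρ[a/e](ρ[d/a](γ[e; COUNT(*)→a](S)))))))) → 2
E2 per-node cardinality:
  T → 5
  γ[d; MIN(h)→a](T) → 4
  S → 3
  γ[e; COUNT(*)→a](S) → 3
  ρ[d/a](γ[e; COUNT(*)→a](S)) → 3
  ρ[a/e](ρ[d/a](γ[e; COUNT(*)→a](S))) → 3
  π[d,a](ρ[a/e](ρ[d/a](γ[e; COUNT(*)→a](S)))) → 3
  (γ[d; MIN(h)→a](T) − π[d,a](ρ[a/e](ρ[d/a](γ[e; COUNT(*)→a](S))))) → 3
  σ[d<=6]((γ[d; MIN(h)→a](T) − π[d,a](ρ[a/e](ρ[d/a](γ[e; COUNT(*)→a](S)))))) → 3
  σ[a>2](σ[d<=6]((γ[d; MIN(h)→a](T) − π[d,a](ρ[a/e](ρ[d/a](γ[e; COUNT(*)→a](S))))))) → 2
  ρ[f/a](σ[a>2](σ[d<=6]((γ[d; MIN(h)→a](T) − π[d,a](ρ[a/e](ρ[d/a](γ[e; COUNT(*)→a](S)))))))) → 2

E1 and E2 produce the same multiset:
d | f
3 | 6
5 | 5

yes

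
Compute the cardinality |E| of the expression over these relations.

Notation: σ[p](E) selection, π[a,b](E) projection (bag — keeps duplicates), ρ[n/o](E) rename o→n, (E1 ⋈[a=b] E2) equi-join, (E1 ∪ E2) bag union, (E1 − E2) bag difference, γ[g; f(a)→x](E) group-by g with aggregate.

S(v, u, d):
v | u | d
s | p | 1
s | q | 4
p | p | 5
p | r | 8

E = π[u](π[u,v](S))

Per-node cardinality:
  S → 4
  π[u,v](S) → 4
  π[u](π[u,v](S)) → 4

|E| = 4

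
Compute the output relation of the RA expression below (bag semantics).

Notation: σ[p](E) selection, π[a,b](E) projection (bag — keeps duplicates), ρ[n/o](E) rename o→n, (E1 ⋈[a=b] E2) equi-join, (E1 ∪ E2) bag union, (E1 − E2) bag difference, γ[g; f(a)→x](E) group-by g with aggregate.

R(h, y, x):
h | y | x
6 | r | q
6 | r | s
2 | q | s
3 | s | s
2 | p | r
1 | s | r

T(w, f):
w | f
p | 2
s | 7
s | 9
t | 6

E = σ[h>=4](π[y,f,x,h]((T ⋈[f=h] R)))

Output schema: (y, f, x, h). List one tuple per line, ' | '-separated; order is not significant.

Stepwise |·|:
  T → 4
  R → 6
  (T ⋈[f=h] R) → 4
  π[y,f,x,h]((T ⋈[f=h] R)) → 4
  σ[h>=4](π[y,f,x,h]((T ⋈[f=h] R))) → 2

== RESULT ==
y | f | x | h
r | 6 | q | 6
r | 6 | s | 6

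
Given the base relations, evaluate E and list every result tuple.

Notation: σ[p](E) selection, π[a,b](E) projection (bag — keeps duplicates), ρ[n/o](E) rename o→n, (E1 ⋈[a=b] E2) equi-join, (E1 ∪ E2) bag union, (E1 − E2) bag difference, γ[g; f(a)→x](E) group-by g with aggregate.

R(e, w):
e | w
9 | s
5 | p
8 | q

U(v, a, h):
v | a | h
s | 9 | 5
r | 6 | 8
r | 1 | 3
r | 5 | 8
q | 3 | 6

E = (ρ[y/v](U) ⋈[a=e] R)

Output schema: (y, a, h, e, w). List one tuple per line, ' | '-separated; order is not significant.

Subexpression sizes:
  U → 5
  ρ[y/v](U) → 5
  R → 3
  (ρ[y/v](U) ⋈[a=e] R) → 2

== RESULT ==
y | a | h | e | w
r | 5 | 8 | 5 | p
s | 9 | 5 | 9 | s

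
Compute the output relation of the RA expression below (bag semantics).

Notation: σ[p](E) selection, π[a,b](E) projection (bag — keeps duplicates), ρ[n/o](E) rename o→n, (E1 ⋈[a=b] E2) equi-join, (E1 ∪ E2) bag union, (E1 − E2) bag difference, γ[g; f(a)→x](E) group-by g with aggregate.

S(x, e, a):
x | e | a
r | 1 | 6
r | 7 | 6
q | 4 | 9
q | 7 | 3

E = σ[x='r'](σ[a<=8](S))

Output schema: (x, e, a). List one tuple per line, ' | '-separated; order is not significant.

Row counts bottom-up:
  S → 4
  σ[a<=8](S) → 3
  σ[x='r'](σ[a<=8](S)) → 2

== RESULT ==
x | e | a
r | 1 | 6
r | 7 | 6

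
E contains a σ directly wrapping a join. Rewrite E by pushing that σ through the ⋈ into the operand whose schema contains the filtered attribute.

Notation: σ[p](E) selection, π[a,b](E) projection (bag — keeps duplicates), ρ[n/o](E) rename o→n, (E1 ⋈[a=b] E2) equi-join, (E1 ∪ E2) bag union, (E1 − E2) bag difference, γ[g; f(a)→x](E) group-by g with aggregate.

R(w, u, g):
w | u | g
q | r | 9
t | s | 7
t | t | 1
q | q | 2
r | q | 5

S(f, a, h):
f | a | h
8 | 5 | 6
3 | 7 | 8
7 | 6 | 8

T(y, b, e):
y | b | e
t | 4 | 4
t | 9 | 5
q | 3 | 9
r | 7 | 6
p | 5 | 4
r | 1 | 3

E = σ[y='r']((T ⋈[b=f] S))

σ filters on y, owned by the left side.
E' = (σ[y='r'](T) ⋈[b=f] S)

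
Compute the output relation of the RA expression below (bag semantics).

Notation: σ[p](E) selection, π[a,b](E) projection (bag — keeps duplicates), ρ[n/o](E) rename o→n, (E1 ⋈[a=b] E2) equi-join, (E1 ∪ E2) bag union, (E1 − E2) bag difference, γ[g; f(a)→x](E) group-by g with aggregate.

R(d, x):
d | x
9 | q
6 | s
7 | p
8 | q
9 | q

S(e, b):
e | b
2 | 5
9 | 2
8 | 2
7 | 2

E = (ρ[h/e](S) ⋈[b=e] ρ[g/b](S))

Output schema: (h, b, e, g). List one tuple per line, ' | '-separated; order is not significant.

Per-node cardinality:
  S → 4
  ρ[h/e](S) → 4
  S → 4
  ρ[g/b](S) → 4
  (ρ[h/e](S) ⋈[b=e] ρ[g/b](S)) → 3

== RESULT ==
h | b | e | g
7 | 2 | 2 | 5
8 | 2 | 2 | 5
9 | 2 | 2 | 5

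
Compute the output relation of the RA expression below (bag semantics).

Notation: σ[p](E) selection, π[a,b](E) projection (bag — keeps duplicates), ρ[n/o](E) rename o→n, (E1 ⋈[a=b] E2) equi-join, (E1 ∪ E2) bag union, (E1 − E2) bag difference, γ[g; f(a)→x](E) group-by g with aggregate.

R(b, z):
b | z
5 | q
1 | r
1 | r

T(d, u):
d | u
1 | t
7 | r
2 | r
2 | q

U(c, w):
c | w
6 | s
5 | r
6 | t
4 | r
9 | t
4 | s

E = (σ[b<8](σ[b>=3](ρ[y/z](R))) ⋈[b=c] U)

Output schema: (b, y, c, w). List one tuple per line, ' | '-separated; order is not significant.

Per-node cardinality:
  R → 3
  ρ[y/z](R) → 3
  σ[b>=3](ρ[y/z](R)) → 1
  σ[b<8](σ[b>=3](ρ[y/z](R))) → 1
  U → 6
  (σ[b<8](σ[b>=3](ρ[y/z](R))) ⋈[b=c] U) → 1

== RESULT ==
b | y | c | w
5 | q | 5 | r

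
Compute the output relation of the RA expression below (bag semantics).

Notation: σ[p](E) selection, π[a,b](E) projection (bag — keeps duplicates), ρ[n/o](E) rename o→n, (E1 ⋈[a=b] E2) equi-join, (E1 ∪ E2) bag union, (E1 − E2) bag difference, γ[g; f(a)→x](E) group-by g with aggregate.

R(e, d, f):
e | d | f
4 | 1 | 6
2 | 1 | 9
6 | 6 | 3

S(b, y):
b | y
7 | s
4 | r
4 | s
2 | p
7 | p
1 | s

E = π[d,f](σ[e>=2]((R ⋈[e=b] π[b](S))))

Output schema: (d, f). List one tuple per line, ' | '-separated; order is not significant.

Row counts bottom-up:
  R → 3
  S → 6
  π[b](S) → 6
  (R ⋈[e=b] π[b](S)) → 3
  σ[e>=2]((R ⋈[e=b] π[b](S))) → 3
  π[d,f](σ[e>=2]((R ⋈[e=b] π[b](S)))) → 3

== RESULT ==
d | f
1 | 6
1 | 6
1 | 9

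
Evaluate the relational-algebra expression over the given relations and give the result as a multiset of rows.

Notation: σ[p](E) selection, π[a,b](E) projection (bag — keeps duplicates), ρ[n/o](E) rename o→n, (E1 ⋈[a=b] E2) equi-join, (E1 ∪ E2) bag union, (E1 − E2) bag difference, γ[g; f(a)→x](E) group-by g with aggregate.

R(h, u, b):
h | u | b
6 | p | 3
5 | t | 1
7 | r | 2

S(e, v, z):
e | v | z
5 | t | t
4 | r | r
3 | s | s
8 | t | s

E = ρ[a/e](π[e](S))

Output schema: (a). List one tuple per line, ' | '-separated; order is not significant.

Row counts bottom-up:
  S → 4
  π[e](S) → 4
  ρ[a/e](π[e](S)) → 4

== RESULT ==
a
3
4
5
8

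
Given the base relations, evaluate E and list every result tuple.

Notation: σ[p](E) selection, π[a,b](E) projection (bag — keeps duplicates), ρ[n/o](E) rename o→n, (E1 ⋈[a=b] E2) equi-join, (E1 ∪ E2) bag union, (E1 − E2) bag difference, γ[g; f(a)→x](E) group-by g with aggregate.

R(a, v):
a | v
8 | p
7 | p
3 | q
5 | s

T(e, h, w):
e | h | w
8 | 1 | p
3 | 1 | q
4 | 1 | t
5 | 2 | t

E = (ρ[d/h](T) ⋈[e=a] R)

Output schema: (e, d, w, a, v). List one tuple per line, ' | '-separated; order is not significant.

Stepwise |·|:
  T → 4
  ρ[d/h](T) → 4
  R → 4
  (ρ[d/h](T) ⋈[e=a] R) → 3

== RESULT ==
e | d | w | a | v
3 | 1 | q | 3 | q
5 | 2 | t | 5 | s
8 | 1 | p | 8 | p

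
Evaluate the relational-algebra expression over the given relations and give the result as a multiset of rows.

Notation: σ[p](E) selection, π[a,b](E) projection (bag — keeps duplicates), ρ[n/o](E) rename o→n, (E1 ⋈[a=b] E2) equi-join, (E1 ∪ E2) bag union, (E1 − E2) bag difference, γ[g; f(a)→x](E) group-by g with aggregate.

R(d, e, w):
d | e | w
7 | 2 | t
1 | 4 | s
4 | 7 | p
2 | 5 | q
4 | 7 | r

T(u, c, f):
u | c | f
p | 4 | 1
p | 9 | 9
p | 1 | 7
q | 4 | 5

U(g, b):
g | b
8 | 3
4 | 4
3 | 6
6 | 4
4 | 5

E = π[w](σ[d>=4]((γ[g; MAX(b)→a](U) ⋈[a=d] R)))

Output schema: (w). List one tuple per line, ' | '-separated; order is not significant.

Per-node cardinality:
  U → 5
  γ[g; MAX(b)→a](U) → 4
  R → 5
  (γ[g; MAX(b)→a](U) ⋈[a=d] R) → 2
  σ[d>=4]((γ[g; MAX(b)→a](U) ⋈[a=d] R)) → 2
  π[w](σ[d>=4]((γ[g; MAX(b)→a](U) ⋈[a=d] R))) → 2

== RESULT ==
w
p
r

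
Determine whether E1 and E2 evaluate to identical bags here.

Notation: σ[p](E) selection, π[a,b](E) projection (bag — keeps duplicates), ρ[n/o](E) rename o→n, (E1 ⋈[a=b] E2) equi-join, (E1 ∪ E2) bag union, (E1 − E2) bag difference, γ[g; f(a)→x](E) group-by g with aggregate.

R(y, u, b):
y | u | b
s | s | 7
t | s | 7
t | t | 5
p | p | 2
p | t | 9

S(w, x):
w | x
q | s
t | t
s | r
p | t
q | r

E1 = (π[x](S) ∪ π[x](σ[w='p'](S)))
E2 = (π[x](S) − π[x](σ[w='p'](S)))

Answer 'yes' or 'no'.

E1 stepwise |·|:
  S → 5
  π[x](S) → 5
  S → 5
  σ[w='p'](S) → 1
  π[x](σ[w='p'](S)) → 1
  (π[x](S) ∪ π[x](σ[w='p'](S))) → 6
E2 stepwise |·|:
  S → 5
  π[x](S) → 5
  S → 5
  σ[w='p'](S) → 1
  π[x](σ[w='p'](S)) → 1
  (π[x](S) − π[x](σ[w='p'](S))) → 4

E1 result:
x
r
r
s
t
t
t
E2 result:
x
r
r
s
t
Witness: ('t',) appears 3× in E1 but 1× in E2.

no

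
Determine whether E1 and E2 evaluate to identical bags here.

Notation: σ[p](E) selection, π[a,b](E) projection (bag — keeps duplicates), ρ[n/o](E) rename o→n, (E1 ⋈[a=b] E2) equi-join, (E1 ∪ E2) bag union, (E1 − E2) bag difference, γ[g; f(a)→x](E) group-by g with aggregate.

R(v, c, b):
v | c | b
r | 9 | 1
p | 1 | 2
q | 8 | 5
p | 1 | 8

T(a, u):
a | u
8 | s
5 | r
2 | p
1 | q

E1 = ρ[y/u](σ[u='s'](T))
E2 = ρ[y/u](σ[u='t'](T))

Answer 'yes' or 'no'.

E1 row counts bottom-up:
  T → 4
  σ[u='s'](T) → 1
  ρ[y/u](σ[u='s'](T)) → 1
E2 row counts bottom-up:
  T → 4
  σ[u='t'](T) → 0
  ρ[y/u](σ[u='t'](T)) → 0

E1 result:
a | y
8 | s
E2 result:
a | y
(0 rows)
Witness: (8, 's') appears 1× in E1 but 0× in E2.

no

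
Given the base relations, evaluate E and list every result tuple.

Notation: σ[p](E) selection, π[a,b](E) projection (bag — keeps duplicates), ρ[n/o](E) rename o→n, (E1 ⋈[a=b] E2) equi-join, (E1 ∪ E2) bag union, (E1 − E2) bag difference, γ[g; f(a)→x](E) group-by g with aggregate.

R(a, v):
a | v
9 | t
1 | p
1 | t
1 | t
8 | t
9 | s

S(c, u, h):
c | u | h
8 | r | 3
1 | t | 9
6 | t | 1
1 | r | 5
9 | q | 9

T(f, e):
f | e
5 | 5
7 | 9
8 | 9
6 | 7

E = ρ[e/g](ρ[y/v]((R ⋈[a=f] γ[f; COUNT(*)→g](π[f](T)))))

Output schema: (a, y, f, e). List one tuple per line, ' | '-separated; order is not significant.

Stepwise |·|:
  R → 6
  T → 4
  π[f](T) → 4
  γ[f; COUNT(*)→g](π[f](T)) → 4
  (R ⋈[a=f] γ[f; COUNT(*)→g](π[f](T))) → 1
  ρ[y/v]((R ⋈[a=f] γ[f; COUNT(*)→g](π[f](T)))) → 1
  ρ[e/g](ρ[y/v]((R ⋈[a=f] γ[f; COUNT(*)→g](π[f](T))))) → 1

== RESULT ==
a | y | f | e
8 | t | 8 | 1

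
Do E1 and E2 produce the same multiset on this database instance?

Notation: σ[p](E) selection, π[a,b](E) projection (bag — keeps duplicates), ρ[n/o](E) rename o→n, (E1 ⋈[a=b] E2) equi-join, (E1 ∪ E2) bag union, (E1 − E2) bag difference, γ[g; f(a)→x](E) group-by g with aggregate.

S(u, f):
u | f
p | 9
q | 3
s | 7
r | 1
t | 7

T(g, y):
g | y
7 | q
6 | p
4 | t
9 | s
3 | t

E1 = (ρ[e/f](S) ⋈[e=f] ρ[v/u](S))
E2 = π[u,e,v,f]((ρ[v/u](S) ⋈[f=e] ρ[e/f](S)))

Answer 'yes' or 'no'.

E1 row counts bottom-up:
  S → 5
  ρ[e/f](S) → 5
  S → 5
  ρ[v/u](S) → 5
  (ρ[e/f](S) ⋈[e=f] ρ[v/u](S)) → 7
E2 row counts bottom-up:
  S → 5
  ρ[v/u](S) → 5
  S → 5
  ρ[e/f](S) → 5
  (ρ[v/u](S) ⋈[f=e] ρ[e/f](S)) → 7
  π[u,e,v,f]((ρ[v/u](S) ⋈[f=e] ρ[e/f](S))) → 7

E1 and E2 produce the same multiset:
u | e | v | f
p | 9 | p | 9
q | 3 | q | 3
r | 1 | r | 1
s | 7 | s | 7
s | 7 | t | 7
t | 7 | s | 7
t | 7 | t | 7

yes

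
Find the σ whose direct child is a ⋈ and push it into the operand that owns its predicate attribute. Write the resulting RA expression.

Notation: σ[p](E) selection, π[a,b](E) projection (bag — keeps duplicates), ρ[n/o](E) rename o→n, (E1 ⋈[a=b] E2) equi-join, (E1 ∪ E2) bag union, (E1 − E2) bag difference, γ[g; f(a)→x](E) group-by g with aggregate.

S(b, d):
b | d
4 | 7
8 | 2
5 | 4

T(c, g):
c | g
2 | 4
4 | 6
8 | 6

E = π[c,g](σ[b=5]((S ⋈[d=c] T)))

σ filters on b, owned by the left side.
E' = π[c,g]((σ[b=5](S) ⋈[d=c] T))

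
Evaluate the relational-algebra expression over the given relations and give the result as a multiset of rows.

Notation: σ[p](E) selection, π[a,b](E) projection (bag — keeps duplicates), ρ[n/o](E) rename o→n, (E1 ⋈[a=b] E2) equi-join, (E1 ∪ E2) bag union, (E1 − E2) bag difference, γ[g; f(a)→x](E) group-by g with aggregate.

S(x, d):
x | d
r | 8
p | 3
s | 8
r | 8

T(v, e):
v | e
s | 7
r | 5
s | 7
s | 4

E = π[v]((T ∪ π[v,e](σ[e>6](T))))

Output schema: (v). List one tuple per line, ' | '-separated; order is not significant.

Subexpression sizes:
  T → 4
  T → 4
  σ[e>6](T) → 2
  π[v,e](σ[e>6](T)) → 2
  (T ∪ π[v,e](σ[e>6](T))) → 6
  π[v]((T ∪ π[v,e](σ[e>6](T)))) → 6

== RESULT ==
v
r
s
s
s
s
s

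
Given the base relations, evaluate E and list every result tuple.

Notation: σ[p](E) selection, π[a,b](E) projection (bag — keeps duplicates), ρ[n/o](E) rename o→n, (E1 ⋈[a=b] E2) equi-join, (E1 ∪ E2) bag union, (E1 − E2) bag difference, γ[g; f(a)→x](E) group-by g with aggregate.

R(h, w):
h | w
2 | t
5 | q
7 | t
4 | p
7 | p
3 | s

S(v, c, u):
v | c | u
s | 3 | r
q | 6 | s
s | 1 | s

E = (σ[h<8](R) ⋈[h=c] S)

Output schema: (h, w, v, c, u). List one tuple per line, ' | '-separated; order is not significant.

Row counts bottom-up:
  R → 6
  σ[h<8](R) → 6
  S → 3
  (σ[h<8](R) ⋈[h=c] S) → 1

== RESULT ==
h | w | v | c | u
3 | s | s | 3 | r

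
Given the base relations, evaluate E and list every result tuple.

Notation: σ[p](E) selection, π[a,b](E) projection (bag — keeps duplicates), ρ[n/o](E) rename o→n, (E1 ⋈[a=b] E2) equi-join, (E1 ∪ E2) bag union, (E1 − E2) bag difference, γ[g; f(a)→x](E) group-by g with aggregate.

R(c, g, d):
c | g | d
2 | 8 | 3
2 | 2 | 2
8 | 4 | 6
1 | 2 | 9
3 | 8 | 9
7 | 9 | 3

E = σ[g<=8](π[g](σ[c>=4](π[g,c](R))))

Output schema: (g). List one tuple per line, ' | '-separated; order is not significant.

Stepwise |·|:
  R → 6
  π[g,c](R) → 6
  σ[c>=4](π[g,c](R)) → 2
  π[g](σ[c>=4](π[g,c](R))) → 2
  σ[g<=8](π[g](σ[c>=4](π[g,c](R)))) → 1

== RESULT ==
g
4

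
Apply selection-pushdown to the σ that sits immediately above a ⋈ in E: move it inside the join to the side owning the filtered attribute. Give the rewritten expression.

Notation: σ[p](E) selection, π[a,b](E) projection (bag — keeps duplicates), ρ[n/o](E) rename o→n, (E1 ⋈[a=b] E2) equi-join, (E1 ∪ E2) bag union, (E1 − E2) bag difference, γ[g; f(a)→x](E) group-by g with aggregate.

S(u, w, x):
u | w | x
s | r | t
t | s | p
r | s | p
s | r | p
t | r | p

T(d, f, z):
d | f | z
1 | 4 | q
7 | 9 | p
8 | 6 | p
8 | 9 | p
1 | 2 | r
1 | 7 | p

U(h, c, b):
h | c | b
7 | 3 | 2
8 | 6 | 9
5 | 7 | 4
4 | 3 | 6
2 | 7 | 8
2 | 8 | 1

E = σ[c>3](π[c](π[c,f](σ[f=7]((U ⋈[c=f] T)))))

σ filters on f, owned by the right side.
E' = σ[c>3](π[c](π[c,f]((U ⋈[c=f] σ[f=7](T)))))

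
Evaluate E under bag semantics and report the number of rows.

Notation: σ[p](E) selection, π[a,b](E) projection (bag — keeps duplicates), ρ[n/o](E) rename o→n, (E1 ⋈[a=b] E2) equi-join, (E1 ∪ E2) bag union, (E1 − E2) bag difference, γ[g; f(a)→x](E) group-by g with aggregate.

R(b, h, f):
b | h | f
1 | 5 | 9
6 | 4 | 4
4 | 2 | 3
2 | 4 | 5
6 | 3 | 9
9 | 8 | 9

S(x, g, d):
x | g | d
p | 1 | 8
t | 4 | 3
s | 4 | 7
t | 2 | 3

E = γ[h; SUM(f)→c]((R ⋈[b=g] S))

Row counts bottom-up:
  R → 6
  S → 4
  (R ⋈[b=g] S) → 4
  γ[h; SUM(f)→c]((R ⋈[b=g] S)) → 3

|E| = 3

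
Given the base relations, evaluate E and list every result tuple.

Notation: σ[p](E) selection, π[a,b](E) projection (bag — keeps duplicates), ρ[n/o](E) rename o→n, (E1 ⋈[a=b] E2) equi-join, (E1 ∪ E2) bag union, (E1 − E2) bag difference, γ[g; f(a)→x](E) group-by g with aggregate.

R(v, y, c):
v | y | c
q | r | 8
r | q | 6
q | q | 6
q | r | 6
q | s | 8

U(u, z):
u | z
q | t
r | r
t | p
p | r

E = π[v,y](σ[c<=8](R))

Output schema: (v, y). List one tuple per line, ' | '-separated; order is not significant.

Per-node cardinality:
  R → 5
  σ[c<=8](R) → 5
  π[v,y](σ[c<=8](R)) → 5

== RESULT ==
v | y
q | q
q | r
q | r
q | s
r | q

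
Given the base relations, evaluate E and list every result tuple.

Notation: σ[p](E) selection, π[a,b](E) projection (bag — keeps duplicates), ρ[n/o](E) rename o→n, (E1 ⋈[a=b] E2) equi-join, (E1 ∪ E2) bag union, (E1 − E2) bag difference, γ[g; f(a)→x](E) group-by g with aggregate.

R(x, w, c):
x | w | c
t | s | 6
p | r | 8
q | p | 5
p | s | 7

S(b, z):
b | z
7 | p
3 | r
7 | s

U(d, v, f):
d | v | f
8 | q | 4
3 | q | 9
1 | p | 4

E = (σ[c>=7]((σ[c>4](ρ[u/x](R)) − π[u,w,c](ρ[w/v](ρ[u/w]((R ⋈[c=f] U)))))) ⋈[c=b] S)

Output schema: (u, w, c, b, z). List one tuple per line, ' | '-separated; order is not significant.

Subexpression sizes:
  R → 4
  ρ[u/x](R) → 4
  σ[c>4](ρ[u/x](R)) → 4
  R → 4
  U → 3
  (R ⋈[c=f] U) → 0
  ρ[u/w]((R ⋈[c=f] U)) → 0
  ρ[w/v](ρ[u/w]((R ⋈[c=f] U))) → 0
  π[u,w,c](ρ[w/v](ρ[u/w]((R ⋈[c=f] U)))) → 0
  (σ[c>4](ρ[u/x](R)) − π[u,w,c](ρ[w/v](ρ[u/w]((R ⋈[c=f] U))))) → 4
  σ[c>=7]((σ[c>4](ρ[u/x](R)) − π[u,w,c](ρ[w/v](ρ[u/w]((R ⋈[c=f] U)))))) → 2
  S → 3
  (σ[c>=7]((σ[c>4](ρ[u/x](R)) − π[u,w,c](ρ[w/v](ρ[u/w]((R ⋈[c=f] U)))))) ⋈[c=b] S) → 2

== RESULT ==
u | w | c | b | z
p | s | 7 | 7 | p
p | s | 7 | 7 | s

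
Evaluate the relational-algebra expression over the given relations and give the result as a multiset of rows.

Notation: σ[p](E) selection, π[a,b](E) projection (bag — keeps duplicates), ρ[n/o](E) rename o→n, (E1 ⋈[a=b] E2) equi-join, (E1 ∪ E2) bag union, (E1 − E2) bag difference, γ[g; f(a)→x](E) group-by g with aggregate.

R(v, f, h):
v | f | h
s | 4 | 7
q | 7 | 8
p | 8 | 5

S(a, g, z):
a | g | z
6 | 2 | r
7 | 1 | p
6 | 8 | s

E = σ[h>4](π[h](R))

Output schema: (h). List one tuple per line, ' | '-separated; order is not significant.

Row counts bottom-up:
  R → 3
  π[h](R) → 3
  σ[h>4](π[h](R)) → 3

== RESULT ==
h
5
7
8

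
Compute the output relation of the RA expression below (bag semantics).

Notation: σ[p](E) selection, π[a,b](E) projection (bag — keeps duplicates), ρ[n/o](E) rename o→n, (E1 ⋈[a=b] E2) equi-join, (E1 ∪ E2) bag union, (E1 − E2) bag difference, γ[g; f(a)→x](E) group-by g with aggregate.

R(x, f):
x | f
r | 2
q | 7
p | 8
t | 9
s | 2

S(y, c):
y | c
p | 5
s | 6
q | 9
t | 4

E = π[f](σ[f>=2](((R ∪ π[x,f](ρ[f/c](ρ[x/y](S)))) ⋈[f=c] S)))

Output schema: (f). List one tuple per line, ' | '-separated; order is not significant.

Per-node cardinality:
  R → 5
  S → 4
  ρ[x/y](S) → 4
  ρ[f/c](ρ[x/y](S)) → 4
  π[x,f](ρ[f/c](ρ[x/y](S))) → 4
  (R ∪ π[x,f](ρ[f/c](ρ[x/y](S)))) → 9
  S → 4
  ((R ∪ π[x,f](ρ[f/c](ρ[x/y](S)))) ⋈[f=c] S) → 5
  σ[f>=2](((R ∪ π[x,f](ρ[f/c](ρ[x/y](S)))) ⋈[f=c] S)) → 5
  π[f](σ[f>=2](((R ∪ π[x,f](ρ[f/c](ρ[x/y](S)))) ⋈[f=c] S))) → 5

== RESULT ==
f
4
5
6
9
9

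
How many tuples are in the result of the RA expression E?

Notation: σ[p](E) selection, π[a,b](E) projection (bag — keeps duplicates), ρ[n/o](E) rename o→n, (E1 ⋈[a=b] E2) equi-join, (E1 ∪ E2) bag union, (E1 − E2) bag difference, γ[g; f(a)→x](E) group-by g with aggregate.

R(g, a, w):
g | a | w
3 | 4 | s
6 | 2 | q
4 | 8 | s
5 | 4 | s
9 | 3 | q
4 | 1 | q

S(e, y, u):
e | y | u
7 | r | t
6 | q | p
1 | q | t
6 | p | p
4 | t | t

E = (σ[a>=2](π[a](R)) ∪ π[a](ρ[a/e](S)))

Stepwise |·|:
  R → 6
  π[a](R) → 6
  σ[a>=2](π[a](R)) → 5
  S → 5
  ρ[a/e](S) → 5
  π[a](ρ[a/e](S)) → 5
  (σ[a>=2](π[a](R)) ∪ π[a](ρ[a/e](S))) → 10

|E| = 10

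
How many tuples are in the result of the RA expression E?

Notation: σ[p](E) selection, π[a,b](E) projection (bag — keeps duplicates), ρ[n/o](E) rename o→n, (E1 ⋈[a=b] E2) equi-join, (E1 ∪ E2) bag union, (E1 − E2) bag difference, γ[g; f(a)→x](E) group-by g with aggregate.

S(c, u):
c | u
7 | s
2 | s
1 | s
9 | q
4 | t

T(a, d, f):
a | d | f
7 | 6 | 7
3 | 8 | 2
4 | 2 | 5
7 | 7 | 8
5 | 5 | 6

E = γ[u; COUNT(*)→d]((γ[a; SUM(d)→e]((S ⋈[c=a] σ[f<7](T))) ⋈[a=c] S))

Stepwise |·|:
  S → 5
  T → 5
  σ[f<7](T) → 3
  (S ⋈[c=a] σ[f<7](T)) → 1
  γ[a; SUM(d)→e]((S ⋈[c=a] σ[f<7](T))) → 1
  S → 5
  (γ[a; SUM(d)→e]((S ⋈[c=a] σ[f<7](T))) ⋈[a=c] S) → 1
  γ[u; COUNT(*)→d]((γ[a; SUM(d)→e]((S ⋈[c=a] σ[f<7](T))) ⋈[a=c] S)) → 1

|E| = 1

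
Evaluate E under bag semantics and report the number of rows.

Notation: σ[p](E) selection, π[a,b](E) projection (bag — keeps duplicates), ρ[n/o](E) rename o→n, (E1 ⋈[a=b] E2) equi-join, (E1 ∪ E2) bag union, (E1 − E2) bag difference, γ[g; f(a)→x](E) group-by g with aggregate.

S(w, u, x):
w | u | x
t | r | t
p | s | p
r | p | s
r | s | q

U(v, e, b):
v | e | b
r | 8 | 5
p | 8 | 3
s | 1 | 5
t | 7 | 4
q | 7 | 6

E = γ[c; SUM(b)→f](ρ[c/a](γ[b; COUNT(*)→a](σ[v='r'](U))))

Subexpression sizes:
  U → 5
  σ[v='r'](U) → 1
  γ[b; COUNT(*)→a](σ[v='r'](U)) → 1
  ρ[c/a](γ[b; COUNT(*)→a](σ[v='r'](U))) → 1
  γ[c; SUM(b)→f](ρ[c/a](γ[b; COUNT(*)→a](σ[v='r'](U)))) → 1

|E| = 1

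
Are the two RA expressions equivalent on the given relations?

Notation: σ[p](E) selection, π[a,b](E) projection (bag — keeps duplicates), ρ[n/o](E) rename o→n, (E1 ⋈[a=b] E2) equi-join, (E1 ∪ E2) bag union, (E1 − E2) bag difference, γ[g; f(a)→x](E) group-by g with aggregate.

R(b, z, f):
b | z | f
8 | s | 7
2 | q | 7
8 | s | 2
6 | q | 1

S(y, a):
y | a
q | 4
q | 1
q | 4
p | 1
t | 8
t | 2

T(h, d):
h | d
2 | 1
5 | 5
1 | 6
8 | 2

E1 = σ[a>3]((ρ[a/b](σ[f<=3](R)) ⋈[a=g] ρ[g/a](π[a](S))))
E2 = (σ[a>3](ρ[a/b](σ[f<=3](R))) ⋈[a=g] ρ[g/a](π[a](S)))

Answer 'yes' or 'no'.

E1 per-node cardinality:
  R → 4
  σ[f<=3](R) → 2
  ρ[a/b](σ[f<=3](R)) → 2
  S → 6
  π[a](S) → 6
  ρ[g/a](π[a](S)) → 6
  (ρ[a/b](σ[f<=3](R)) ⋈[a=g] ρ[g/a](π[a](S))) → 1
  σ[a>3]((ρ[a/b](σ[f<=3](R)) ⋈[a=g] ρ[g/a](π[a](S)))) → 1
E2 per-node cardinality:
  R → 4
  σ[f<=3](R) → 2
  ρ[a/b](σ[f<=3](R)) → 2
  σ[a>3](ρ[a/b](σ[f<=3](R))) → 2
  S → 6
  π[a](S) → 6
  ρ[g/a](π[a](S)) → 6
  (σ[a>3](ρ[a/b](σ[f<=3](R))) ⋈[a=g] ρ[g/a](π[a](S))) → 1

E1 and E2 produce the same multiset:
a | z | f | g
8 | s | 2 | 8

yes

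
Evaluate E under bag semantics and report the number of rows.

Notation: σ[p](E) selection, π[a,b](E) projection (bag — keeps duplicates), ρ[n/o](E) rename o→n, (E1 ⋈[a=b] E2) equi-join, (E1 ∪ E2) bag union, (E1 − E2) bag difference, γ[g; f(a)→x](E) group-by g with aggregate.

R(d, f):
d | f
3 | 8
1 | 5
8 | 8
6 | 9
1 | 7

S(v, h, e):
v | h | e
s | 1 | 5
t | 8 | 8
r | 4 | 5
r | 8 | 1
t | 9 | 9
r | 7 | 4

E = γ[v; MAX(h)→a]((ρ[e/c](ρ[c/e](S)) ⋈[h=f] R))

Subexpression sizes:
  S → 6
  ρ[c/e](S) → 6
  ρ[e/c](ρ[c/e](S)) → 6
  R → 5
  (ρ[e/c](ρ[c/e](S)) ⋈[h=f] R) → 6
  γ[v; MAX(h)→a]((ρ[e/c](ρ[c/e](S)) ⋈[h=f] R)) → 2

|E| = 2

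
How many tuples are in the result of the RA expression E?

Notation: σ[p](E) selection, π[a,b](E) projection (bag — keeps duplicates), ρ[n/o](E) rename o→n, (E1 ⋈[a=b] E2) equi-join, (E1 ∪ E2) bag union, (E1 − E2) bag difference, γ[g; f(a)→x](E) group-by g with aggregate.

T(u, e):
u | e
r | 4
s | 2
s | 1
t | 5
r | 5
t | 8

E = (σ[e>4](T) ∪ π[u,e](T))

Row counts bottom-up:
  T → 6
  σ[e>4](T) → 3
  T → 6
  π[u,e](T) → 6
  (σ[e>4](T) ∪ π[u,e](T)) → 9

|E| = 9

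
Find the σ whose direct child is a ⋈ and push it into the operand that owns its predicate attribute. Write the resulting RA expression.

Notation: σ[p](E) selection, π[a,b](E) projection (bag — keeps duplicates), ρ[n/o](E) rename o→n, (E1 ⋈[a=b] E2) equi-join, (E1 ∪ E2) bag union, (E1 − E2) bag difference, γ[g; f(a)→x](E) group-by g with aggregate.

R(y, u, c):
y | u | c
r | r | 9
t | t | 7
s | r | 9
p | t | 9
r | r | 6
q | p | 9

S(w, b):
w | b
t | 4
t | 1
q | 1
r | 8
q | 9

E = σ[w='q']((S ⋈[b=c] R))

σ filters on w, owned by the left side.
E' = (σ[w='q'](S) ⋈[b=c] R)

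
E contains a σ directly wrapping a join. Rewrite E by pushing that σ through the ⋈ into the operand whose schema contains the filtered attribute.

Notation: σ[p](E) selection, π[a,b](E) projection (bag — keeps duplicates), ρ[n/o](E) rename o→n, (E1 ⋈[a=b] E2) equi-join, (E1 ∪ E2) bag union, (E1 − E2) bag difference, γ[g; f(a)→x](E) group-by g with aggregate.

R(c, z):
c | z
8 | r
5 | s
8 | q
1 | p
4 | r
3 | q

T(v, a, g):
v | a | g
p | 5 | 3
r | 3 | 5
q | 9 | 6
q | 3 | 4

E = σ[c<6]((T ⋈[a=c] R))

σ filters on c, owned by the right side.
E' = (T ⋈[a=c] σ[c<6](R))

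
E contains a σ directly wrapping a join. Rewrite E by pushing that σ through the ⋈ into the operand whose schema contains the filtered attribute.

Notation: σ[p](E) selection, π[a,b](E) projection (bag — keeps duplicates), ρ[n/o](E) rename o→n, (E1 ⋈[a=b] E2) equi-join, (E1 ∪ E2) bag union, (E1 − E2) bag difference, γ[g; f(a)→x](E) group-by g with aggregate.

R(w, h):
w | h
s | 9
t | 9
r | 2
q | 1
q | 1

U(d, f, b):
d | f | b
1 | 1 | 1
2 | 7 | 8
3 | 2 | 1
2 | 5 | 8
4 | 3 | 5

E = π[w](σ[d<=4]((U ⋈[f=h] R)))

σ filters on d, owned by the left side.
E' = π[w]((σ[d<=4](U) ⋈[f=h] R))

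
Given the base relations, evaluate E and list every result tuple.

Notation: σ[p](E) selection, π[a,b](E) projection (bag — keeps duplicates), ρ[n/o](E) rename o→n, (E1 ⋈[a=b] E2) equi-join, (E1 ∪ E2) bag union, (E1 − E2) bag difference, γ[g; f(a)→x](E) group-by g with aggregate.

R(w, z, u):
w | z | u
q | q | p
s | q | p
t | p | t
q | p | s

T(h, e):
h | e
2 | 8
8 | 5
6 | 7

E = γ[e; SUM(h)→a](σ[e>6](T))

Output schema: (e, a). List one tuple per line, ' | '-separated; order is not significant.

Per-node cardinality:
  T → 3
  σ[e>6](T) → 2
  γ[e; SUM(h)→a](σ[e>6](T)) → 2

== RESULT ==
e | a
7 | 6
8 | 2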